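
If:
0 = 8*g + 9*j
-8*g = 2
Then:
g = -1/4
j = 2/9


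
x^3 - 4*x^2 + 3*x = x*(x - 3)*(x - 1)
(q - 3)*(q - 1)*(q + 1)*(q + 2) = q^4 - q^3 - 7*q^2 + q + 6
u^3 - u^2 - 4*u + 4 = (u - 2)*(u - 1)*(u + 2)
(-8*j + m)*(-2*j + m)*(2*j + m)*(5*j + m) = 160*j^4 + 12*j^3*m - 44*j^2*m^2 - 3*j*m^3 + m^4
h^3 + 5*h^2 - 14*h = h*(h - 2)*(h + 7)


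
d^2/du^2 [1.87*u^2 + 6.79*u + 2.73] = 3.74000000000000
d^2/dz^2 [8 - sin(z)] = sin(z)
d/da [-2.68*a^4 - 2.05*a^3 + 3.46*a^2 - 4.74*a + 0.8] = -10.72*a^3 - 6.15*a^2 + 6.92*a - 4.74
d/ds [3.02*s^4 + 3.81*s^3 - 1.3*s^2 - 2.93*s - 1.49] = 12.08*s^3 + 11.43*s^2 - 2.6*s - 2.93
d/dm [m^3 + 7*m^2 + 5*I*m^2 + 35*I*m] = 3*m^2 + m*(14 + 10*I) + 35*I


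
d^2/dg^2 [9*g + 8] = 0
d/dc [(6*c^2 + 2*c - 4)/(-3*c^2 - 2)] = 2*(3*c^2 - 24*c - 2)/(9*c^4 + 12*c^2 + 4)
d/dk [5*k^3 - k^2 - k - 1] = 15*k^2 - 2*k - 1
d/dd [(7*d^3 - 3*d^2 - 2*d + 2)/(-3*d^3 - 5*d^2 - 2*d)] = 2*(-22*d^4 - 20*d^3 + 7*d^2 + 10*d + 2)/(d^2*(9*d^4 + 30*d^3 + 37*d^2 + 20*d + 4))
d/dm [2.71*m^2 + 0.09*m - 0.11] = 5.42*m + 0.09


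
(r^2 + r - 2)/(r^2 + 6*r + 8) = (r - 1)/(r + 4)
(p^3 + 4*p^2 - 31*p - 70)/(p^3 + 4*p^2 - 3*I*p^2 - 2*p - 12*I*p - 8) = (p^3 + 4*p^2 - 31*p - 70)/(p^3 + p^2*(4 - 3*I) + p*(-2 - 12*I) - 8)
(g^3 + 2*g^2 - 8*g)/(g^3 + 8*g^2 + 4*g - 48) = g/(g + 6)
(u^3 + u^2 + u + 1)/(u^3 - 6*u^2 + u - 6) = (u + 1)/(u - 6)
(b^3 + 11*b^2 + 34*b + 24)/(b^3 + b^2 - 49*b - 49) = (b^2 + 10*b + 24)/(b^2 - 49)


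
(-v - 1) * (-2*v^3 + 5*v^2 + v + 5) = 2*v^4 - 3*v^3 - 6*v^2 - 6*v - 5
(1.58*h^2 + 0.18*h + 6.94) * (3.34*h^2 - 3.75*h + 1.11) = 5.2772*h^4 - 5.3238*h^3 + 24.2584*h^2 - 25.8252*h + 7.7034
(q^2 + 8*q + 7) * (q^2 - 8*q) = q^4 - 57*q^2 - 56*q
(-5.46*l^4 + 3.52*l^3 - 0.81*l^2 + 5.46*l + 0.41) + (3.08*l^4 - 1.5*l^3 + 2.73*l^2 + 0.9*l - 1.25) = -2.38*l^4 + 2.02*l^3 + 1.92*l^2 + 6.36*l - 0.84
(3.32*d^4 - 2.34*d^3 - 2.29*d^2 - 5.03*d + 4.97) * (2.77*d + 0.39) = 9.1964*d^5 - 5.187*d^4 - 7.2559*d^3 - 14.8262*d^2 + 11.8052*d + 1.9383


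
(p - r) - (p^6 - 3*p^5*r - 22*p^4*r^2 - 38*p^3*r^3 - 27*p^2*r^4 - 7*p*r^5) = -p^6 + 3*p^5*r + 22*p^4*r^2 + 38*p^3*r^3 + 27*p^2*r^4 + 7*p*r^5 + p - r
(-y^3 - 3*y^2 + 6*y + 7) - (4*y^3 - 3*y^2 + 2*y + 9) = -5*y^3 + 4*y - 2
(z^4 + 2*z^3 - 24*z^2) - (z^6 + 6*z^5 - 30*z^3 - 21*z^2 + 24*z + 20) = -z^6 - 6*z^5 + z^4 + 32*z^3 - 3*z^2 - 24*z - 20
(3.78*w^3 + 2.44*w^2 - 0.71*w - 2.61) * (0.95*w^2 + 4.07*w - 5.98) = 3.591*w^5 + 17.7026*w^4 - 13.3481*w^3 - 19.9604*w^2 - 6.3769*w + 15.6078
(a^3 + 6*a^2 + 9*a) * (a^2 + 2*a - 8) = a^5 + 8*a^4 + 13*a^3 - 30*a^2 - 72*a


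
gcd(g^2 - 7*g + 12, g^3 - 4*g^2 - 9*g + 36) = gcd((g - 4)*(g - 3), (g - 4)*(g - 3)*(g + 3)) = g^2 - 7*g + 12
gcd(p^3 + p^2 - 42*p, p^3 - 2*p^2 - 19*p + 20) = 1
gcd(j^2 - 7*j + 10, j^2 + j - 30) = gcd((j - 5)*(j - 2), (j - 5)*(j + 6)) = j - 5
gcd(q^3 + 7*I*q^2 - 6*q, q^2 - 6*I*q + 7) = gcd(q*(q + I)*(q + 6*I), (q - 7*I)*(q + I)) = q + I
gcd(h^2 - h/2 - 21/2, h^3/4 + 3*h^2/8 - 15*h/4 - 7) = 1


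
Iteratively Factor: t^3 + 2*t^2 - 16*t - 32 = (t + 4)*(t^2 - 2*t - 8) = (t - 4)*(t + 4)*(t + 2)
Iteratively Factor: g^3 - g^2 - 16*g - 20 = (g + 2)*(g^2 - 3*g - 10) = (g - 5)*(g + 2)*(g + 2)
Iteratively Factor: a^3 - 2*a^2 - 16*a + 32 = (a - 4)*(a^2 + 2*a - 8) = (a - 4)*(a + 4)*(a - 2)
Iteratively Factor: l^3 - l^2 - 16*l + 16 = (l - 4)*(l^2 + 3*l - 4) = (l - 4)*(l - 1)*(l + 4)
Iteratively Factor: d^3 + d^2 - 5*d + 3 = (d - 1)*(d^2 + 2*d - 3) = (d - 1)^2*(d + 3)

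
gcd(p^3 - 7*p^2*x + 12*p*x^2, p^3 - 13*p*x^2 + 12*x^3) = -p + 3*x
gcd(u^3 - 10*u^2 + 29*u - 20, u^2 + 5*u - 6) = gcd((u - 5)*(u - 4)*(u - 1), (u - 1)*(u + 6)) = u - 1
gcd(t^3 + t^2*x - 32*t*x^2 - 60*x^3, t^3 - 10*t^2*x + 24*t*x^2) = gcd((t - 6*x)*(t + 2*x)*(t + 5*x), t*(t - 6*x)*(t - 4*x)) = -t + 6*x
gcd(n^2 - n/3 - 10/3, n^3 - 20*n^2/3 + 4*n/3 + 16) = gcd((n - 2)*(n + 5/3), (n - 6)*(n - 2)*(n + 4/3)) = n - 2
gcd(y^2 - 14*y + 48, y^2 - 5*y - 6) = y - 6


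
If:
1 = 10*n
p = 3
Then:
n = 1/10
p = 3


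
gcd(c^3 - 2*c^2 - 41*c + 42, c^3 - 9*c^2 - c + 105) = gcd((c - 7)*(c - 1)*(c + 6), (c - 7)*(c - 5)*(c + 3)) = c - 7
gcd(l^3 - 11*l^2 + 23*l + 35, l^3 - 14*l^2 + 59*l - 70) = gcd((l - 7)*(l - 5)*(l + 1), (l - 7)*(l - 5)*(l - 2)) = l^2 - 12*l + 35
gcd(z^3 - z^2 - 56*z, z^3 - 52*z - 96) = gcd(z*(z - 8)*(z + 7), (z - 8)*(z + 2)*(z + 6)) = z - 8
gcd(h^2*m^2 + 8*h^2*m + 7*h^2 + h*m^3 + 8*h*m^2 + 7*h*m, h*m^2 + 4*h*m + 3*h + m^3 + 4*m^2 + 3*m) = h*m + h + m^2 + m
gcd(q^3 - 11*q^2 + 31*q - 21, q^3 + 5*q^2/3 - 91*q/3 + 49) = q - 3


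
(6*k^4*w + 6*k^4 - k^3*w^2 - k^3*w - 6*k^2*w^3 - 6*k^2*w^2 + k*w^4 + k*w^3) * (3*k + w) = 18*k^5*w + 18*k^5 + 3*k^4*w^2 + 3*k^4*w - 19*k^3*w^3 - 19*k^3*w^2 - 3*k^2*w^4 - 3*k^2*w^3 + k*w^5 + k*w^4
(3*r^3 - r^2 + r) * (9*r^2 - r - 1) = 27*r^5 - 12*r^4 + 7*r^3 - r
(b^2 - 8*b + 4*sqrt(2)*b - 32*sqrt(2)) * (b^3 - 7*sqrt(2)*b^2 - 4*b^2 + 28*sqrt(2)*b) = b^5 - 12*b^4 - 3*sqrt(2)*b^4 - 24*b^3 + 36*sqrt(2)*b^3 - 96*sqrt(2)*b^2 + 672*b^2 - 1792*b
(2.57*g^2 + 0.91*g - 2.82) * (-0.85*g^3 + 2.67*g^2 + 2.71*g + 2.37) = -2.1845*g^5 + 6.0884*g^4 + 11.7914*g^3 + 1.0276*g^2 - 5.4855*g - 6.6834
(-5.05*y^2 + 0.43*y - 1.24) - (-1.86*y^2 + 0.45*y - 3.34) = -3.19*y^2 - 0.02*y + 2.1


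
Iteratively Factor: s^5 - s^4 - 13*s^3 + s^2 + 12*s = (s + 1)*(s^4 - 2*s^3 - 11*s^2 + 12*s) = (s + 1)*(s + 3)*(s^3 - 5*s^2 + 4*s) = (s - 4)*(s + 1)*(s + 3)*(s^2 - s) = s*(s - 4)*(s + 1)*(s + 3)*(s - 1)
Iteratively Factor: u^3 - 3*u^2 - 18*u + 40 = (u - 2)*(u^2 - u - 20) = (u - 5)*(u - 2)*(u + 4)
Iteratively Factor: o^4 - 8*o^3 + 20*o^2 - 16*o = (o - 2)*(o^3 - 6*o^2 + 8*o) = (o - 4)*(o - 2)*(o^2 - 2*o) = o*(o - 4)*(o - 2)*(o - 2)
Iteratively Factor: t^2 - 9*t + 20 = (t - 5)*(t - 4)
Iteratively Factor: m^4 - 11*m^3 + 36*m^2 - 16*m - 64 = (m - 4)*(m^3 - 7*m^2 + 8*m + 16) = (m - 4)*(m + 1)*(m^2 - 8*m + 16) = (m - 4)^2*(m + 1)*(m - 4)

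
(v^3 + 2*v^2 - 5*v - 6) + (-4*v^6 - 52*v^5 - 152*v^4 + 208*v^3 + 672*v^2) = -4*v^6 - 52*v^5 - 152*v^4 + 209*v^3 + 674*v^2 - 5*v - 6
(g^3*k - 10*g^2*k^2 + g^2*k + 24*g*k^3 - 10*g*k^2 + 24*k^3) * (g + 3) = g^4*k - 10*g^3*k^2 + 4*g^3*k + 24*g^2*k^3 - 40*g^2*k^2 + 3*g^2*k + 96*g*k^3 - 30*g*k^2 + 72*k^3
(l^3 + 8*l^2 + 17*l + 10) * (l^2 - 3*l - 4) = l^5 + 5*l^4 - 11*l^3 - 73*l^2 - 98*l - 40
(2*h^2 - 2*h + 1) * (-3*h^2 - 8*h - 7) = -6*h^4 - 10*h^3 - h^2 + 6*h - 7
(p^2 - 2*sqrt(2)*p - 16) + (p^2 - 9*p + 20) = 2*p^2 - 9*p - 2*sqrt(2)*p + 4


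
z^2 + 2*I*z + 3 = (z - I)*(z + 3*I)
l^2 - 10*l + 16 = (l - 8)*(l - 2)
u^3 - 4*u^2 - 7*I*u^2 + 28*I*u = u*(u - 4)*(u - 7*I)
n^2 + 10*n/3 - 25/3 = (n - 5/3)*(n + 5)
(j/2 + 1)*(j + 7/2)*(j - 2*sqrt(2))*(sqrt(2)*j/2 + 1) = sqrt(2)*j^4/4 - j^3/2 + 11*sqrt(2)*j^3/8 - 11*j^2/4 + 3*sqrt(2)*j^2/4 - 11*sqrt(2)*j/2 - 7*j/2 - 7*sqrt(2)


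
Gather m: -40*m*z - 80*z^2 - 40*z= -40*m*z - 80*z^2 - 40*z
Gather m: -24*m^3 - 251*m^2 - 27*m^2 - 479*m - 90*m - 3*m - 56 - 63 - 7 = -24*m^3 - 278*m^2 - 572*m - 126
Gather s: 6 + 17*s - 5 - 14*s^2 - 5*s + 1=-14*s^2 + 12*s + 2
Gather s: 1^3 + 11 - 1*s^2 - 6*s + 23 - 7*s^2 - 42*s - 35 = -8*s^2 - 48*s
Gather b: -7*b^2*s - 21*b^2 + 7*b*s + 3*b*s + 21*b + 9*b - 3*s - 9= b^2*(-7*s - 21) + b*(10*s + 30) - 3*s - 9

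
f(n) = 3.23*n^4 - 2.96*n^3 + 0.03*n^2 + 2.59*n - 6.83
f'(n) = 12.92*n^3 - 8.88*n^2 + 0.06*n + 2.59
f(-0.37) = -7.57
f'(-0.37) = 0.70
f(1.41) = 1.35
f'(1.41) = 21.24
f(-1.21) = 2.25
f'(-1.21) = -33.37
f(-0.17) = -7.25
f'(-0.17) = 2.26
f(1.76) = 12.68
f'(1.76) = 45.63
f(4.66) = 1229.52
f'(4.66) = 1117.47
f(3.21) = 246.83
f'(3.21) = 338.63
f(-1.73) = 33.04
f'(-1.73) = -90.99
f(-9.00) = 23322.16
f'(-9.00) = -10135.91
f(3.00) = 182.92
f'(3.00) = 271.69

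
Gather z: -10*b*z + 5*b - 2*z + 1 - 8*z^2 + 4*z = 5*b - 8*z^2 + z*(2 - 10*b) + 1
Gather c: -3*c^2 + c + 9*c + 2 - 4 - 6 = -3*c^2 + 10*c - 8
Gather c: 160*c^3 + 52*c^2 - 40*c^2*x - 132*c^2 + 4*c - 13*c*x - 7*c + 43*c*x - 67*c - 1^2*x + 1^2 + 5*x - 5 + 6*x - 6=160*c^3 + c^2*(-40*x - 80) + c*(30*x - 70) + 10*x - 10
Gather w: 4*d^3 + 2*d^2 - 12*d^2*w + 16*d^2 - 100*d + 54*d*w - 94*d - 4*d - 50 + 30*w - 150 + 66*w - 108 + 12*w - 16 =4*d^3 + 18*d^2 - 198*d + w*(-12*d^2 + 54*d + 108) - 324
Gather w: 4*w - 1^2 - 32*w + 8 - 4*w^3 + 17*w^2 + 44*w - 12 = -4*w^3 + 17*w^2 + 16*w - 5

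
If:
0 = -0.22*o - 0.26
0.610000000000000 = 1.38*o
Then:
No Solution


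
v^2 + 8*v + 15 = (v + 3)*(v + 5)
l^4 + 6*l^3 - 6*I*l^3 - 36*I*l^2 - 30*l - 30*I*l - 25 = (l + 1)*(l + 5)*(l - 5*I)*(l - I)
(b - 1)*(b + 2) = b^2 + b - 2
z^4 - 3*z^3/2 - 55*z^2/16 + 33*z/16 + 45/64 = (z - 5/2)*(z - 3/4)*(z + 1/4)*(z + 3/2)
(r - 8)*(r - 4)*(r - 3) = r^3 - 15*r^2 + 68*r - 96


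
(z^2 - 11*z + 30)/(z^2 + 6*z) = (z^2 - 11*z + 30)/(z*(z + 6))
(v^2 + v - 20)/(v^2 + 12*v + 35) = (v - 4)/(v + 7)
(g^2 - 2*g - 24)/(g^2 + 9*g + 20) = (g - 6)/(g + 5)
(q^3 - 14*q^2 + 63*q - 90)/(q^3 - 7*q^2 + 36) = (q - 5)/(q + 2)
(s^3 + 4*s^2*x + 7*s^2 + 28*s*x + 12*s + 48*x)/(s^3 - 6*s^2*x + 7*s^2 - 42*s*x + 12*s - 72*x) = (-s - 4*x)/(-s + 6*x)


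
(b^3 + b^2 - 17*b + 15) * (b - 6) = b^4 - 5*b^3 - 23*b^2 + 117*b - 90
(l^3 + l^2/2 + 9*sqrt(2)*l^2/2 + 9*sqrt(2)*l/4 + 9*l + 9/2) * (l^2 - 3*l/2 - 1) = l^5 - l^4 + 9*sqrt(2)*l^4/2 - 9*sqrt(2)*l^3/2 + 29*l^3/4 - 63*sqrt(2)*l^2/8 - 19*l^2/2 - 63*l/4 - 9*sqrt(2)*l/4 - 9/2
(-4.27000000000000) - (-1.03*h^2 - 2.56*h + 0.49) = 1.03*h^2 + 2.56*h - 4.76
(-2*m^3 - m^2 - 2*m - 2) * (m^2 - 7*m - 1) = -2*m^5 + 13*m^4 + 7*m^3 + 13*m^2 + 16*m + 2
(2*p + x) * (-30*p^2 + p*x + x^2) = -60*p^3 - 28*p^2*x + 3*p*x^2 + x^3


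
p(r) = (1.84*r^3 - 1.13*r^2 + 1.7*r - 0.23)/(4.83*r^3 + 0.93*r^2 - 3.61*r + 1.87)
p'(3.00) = -0.01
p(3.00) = 0.34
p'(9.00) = 0.00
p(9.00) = 0.35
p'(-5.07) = 0.03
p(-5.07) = 0.47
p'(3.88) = 0.00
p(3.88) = 0.34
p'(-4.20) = 0.04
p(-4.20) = 0.50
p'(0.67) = -0.25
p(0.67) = 0.72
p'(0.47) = 1.80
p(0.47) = 0.58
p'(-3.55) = 0.07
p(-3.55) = 0.54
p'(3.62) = 0.00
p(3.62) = 0.34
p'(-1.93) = 0.76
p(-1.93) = 0.93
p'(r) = (-14.49*r^2 - 1.86*r + 3.61)*(1.84*r^3 - 1.13*r^2 + 1.7*r - 0.23)/(4.83*r^3 + 0.93*r^2 - 3.61*r + 1.87)^2 + (5.52*r^2 - 2.26*r + 1.7)/(4.83*r^3 + 0.93*r^2 - 3.61*r + 1.87)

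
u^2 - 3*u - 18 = (u - 6)*(u + 3)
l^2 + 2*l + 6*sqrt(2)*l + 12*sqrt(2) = (l + 2)*(l + 6*sqrt(2))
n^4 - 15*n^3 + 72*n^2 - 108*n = n*(n - 6)^2*(n - 3)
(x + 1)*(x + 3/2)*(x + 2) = x^3 + 9*x^2/2 + 13*x/2 + 3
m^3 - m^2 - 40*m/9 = m*(m - 8/3)*(m + 5/3)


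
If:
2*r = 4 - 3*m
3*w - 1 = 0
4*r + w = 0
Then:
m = 25/18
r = -1/12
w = 1/3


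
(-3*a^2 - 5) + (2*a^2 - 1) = -a^2 - 6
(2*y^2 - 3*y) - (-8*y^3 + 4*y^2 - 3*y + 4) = 8*y^3 - 2*y^2 - 4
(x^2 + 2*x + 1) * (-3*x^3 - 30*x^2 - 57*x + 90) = -3*x^5 - 36*x^4 - 120*x^3 - 54*x^2 + 123*x + 90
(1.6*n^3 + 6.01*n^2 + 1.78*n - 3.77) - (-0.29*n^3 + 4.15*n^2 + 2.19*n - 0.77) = 1.89*n^3 + 1.86*n^2 - 0.41*n - 3.0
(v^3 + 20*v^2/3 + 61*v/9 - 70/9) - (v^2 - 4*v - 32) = v^3 + 17*v^2/3 + 97*v/9 + 218/9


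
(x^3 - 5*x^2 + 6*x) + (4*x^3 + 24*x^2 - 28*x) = 5*x^3 + 19*x^2 - 22*x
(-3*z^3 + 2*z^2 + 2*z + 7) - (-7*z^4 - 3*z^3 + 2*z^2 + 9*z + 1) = 7*z^4 - 7*z + 6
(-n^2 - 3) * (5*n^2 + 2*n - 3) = -5*n^4 - 2*n^3 - 12*n^2 - 6*n + 9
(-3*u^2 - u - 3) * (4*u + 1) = -12*u^3 - 7*u^2 - 13*u - 3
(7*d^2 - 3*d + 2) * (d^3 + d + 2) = 7*d^5 - 3*d^4 + 9*d^3 + 11*d^2 - 4*d + 4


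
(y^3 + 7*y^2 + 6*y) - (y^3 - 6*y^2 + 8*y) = 13*y^2 - 2*y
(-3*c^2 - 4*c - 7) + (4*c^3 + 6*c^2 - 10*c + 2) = 4*c^3 + 3*c^2 - 14*c - 5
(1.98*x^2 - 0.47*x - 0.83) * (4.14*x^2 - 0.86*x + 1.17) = 8.1972*x^4 - 3.6486*x^3 - 0.7154*x^2 + 0.1639*x - 0.9711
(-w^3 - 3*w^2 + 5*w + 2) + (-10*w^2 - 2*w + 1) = -w^3 - 13*w^2 + 3*w + 3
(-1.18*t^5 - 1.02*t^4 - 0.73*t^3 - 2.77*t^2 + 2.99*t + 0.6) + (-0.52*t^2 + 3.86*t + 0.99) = -1.18*t^5 - 1.02*t^4 - 0.73*t^3 - 3.29*t^2 + 6.85*t + 1.59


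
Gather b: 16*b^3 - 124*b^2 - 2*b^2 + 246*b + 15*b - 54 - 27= 16*b^3 - 126*b^2 + 261*b - 81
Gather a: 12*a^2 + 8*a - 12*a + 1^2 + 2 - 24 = 12*a^2 - 4*a - 21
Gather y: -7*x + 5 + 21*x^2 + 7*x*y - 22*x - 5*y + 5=21*x^2 - 29*x + y*(7*x - 5) + 10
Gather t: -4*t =-4*t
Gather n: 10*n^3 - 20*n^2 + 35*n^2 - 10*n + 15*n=10*n^3 + 15*n^2 + 5*n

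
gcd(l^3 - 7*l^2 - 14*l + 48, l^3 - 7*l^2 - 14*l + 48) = l^3 - 7*l^2 - 14*l + 48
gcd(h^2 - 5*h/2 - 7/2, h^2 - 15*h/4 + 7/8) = h - 7/2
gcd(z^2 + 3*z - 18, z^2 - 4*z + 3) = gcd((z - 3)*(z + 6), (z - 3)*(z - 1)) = z - 3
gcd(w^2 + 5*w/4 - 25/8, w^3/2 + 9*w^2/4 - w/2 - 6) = 1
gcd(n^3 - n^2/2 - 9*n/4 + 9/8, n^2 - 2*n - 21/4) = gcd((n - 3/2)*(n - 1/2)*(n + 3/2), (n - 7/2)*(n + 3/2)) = n + 3/2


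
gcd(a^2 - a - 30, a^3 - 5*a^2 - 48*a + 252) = a - 6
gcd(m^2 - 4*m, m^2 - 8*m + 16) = m - 4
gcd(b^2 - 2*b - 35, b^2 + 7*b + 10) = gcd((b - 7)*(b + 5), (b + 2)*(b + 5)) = b + 5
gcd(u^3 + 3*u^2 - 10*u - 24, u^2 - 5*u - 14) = u + 2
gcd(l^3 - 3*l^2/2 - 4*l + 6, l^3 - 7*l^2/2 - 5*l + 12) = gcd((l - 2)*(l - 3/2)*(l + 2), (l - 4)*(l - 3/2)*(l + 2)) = l^2 + l/2 - 3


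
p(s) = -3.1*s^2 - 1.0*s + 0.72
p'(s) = -6.2*s - 1.0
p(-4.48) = -57.02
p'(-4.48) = 26.78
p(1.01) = -3.45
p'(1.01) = -7.26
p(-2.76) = -20.13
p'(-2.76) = 16.11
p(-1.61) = -5.71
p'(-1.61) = 8.98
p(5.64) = -103.53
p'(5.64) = -35.97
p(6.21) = -125.04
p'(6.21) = -39.50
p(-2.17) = -11.71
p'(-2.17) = 12.45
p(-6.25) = -114.12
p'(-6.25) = 37.75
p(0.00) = 0.72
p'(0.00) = -1.00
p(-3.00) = -24.18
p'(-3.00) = 17.60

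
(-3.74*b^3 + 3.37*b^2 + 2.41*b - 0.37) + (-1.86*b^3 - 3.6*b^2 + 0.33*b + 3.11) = -5.6*b^3 - 0.23*b^2 + 2.74*b + 2.74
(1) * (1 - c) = 1 - c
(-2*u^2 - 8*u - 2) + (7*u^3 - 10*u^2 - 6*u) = 7*u^3 - 12*u^2 - 14*u - 2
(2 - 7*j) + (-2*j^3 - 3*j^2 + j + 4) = -2*j^3 - 3*j^2 - 6*j + 6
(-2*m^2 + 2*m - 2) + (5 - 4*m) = -2*m^2 - 2*m + 3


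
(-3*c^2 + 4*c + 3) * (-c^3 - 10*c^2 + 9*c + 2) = 3*c^5 + 26*c^4 - 70*c^3 + 35*c + 6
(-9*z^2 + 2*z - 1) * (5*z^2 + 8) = -45*z^4 + 10*z^3 - 77*z^2 + 16*z - 8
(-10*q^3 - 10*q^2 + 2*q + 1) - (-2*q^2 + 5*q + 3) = -10*q^3 - 8*q^2 - 3*q - 2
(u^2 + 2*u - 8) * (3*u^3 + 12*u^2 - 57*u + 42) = 3*u^5 + 18*u^4 - 57*u^3 - 168*u^2 + 540*u - 336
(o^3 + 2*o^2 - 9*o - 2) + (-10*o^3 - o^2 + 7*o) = -9*o^3 + o^2 - 2*o - 2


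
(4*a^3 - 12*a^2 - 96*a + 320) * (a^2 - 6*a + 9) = 4*a^5 - 36*a^4 + 12*a^3 + 788*a^2 - 2784*a + 2880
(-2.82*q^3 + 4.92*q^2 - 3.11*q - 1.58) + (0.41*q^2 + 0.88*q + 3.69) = -2.82*q^3 + 5.33*q^2 - 2.23*q + 2.11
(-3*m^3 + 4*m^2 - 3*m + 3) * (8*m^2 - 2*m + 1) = -24*m^5 + 38*m^4 - 35*m^3 + 34*m^2 - 9*m + 3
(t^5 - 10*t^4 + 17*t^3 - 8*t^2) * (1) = t^5 - 10*t^4 + 17*t^3 - 8*t^2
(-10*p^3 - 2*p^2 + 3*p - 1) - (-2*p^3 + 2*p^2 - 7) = -8*p^3 - 4*p^2 + 3*p + 6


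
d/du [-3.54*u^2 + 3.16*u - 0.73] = 3.16 - 7.08*u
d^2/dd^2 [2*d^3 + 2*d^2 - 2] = 12*d + 4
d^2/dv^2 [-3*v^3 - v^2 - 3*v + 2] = -18*v - 2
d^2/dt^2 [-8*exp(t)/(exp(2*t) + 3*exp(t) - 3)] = 8*(-2*(2*exp(t) + 3)^2*exp(2*t) + (8*exp(t) + 9)*(exp(2*t) + 3*exp(t) - 3)*exp(t) - (exp(2*t) + 3*exp(t) - 3)^2)*exp(t)/(exp(2*t) + 3*exp(t) - 3)^3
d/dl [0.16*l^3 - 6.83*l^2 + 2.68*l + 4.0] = 0.48*l^2 - 13.66*l + 2.68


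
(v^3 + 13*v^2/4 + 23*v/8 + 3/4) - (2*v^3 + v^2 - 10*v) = -v^3 + 9*v^2/4 + 103*v/8 + 3/4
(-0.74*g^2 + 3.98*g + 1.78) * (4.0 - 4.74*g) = 3.5076*g^3 - 21.8252*g^2 + 7.4828*g + 7.12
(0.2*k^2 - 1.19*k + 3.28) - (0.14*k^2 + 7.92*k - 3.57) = 0.06*k^2 - 9.11*k + 6.85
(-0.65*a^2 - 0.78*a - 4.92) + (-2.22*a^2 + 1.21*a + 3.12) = -2.87*a^2 + 0.43*a - 1.8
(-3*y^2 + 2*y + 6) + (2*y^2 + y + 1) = -y^2 + 3*y + 7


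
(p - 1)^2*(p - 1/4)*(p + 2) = p^4 - p^3/4 - 3*p^2 + 11*p/4 - 1/2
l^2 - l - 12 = (l - 4)*(l + 3)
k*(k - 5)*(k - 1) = k^3 - 6*k^2 + 5*k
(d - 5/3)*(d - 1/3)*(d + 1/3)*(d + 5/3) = d^4 - 26*d^2/9 + 25/81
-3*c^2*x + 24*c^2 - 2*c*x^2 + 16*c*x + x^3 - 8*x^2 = (-3*c + x)*(c + x)*(x - 8)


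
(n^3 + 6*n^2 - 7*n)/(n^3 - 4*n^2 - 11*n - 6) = n*(-n^2 - 6*n + 7)/(-n^3 + 4*n^2 + 11*n + 6)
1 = 1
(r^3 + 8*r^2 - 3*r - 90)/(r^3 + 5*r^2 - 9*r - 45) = (r + 6)/(r + 3)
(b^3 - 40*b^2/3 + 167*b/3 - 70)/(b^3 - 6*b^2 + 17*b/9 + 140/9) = 3*(b - 6)/(3*b + 4)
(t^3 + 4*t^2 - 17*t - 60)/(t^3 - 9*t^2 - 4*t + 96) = (t + 5)/(t - 8)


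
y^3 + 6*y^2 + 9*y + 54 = (y + 6)*(y - 3*I)*(y + 3*I)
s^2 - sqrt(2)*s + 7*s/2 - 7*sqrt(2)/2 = (s + 7/2)*(s - sqrt(2))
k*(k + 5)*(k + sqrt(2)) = k^3 + sqrt(2)*k^2 + 5*k^2 + 5*sqrt(2)*k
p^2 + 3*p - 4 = (p - 1)*(p + 4)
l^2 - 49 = (l - 7)*(l + 7)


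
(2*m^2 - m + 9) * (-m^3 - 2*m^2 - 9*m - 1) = -2*m^5 - 3*m^4 - 25*m^3 - 11*m^2 - 80*m - 9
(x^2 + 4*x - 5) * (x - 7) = x^3 - 3*x^2 - 33*x + 35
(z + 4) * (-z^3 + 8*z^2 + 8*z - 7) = -z^4 + 4*z^3 + 40*z^2 + 25*z - 28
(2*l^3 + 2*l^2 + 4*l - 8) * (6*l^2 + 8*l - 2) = 12*l^5 + 28*l^4 + 36*l^3 - 20*l^2 - 72*l + 16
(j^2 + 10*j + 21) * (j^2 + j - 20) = j^4 + 11*j^3 + 11*j^2 - 179*j - 420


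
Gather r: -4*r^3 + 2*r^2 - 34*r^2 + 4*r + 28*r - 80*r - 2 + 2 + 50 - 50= -4*r^3 - 32*r^2 - 48*r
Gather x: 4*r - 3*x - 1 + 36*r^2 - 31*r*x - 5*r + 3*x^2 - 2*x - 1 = 36*r^2 - r + 3*x^2 + x*(-31*r - 5) - 2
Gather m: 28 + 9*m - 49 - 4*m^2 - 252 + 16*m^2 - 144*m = 12*m^2 - 135*m - 273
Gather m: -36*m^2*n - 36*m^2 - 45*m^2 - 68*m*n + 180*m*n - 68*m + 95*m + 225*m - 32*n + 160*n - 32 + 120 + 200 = m^2*(-36*n - 81) + m*(112*n + 252) + 128*n + 288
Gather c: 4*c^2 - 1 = 4*c^2 - 1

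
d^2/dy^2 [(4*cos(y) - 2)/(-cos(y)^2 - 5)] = 4*(4*(1 - 2*cos(y))*sin(y)^2*cos(y)^2 + (cos(y)^2 + 5)^2*cos(y) + (cos(y)^2 + 5)*(cos(2*y) - 2*cos(3*y)))/(cos(y)^2 + 5)^3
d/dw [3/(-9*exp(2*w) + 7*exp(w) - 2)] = (54*exp(w) - 21)*exp(w)/(9*exp(2*w) - 7*exp(w) + 2)^2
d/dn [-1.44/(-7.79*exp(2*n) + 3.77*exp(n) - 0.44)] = (5.4288 - 22.4352*exp(n))*exp(n)/(7.79*exp(2*n) - 3.77*exp(n) + 0.44)^2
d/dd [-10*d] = -10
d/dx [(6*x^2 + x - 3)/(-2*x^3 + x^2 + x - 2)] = ((-12*x - 1)*(2*x^3 - x^2 - x + 2) - (-6*x^2 + 2*x + 1)*(6*x^2 + x - 3))/(2*x^3 - x^2 - x + 2)^2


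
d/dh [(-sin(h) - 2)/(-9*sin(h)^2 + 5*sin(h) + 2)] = (-9*sin(h)^2 - 36*sin(h) + 8)*cos(h)/(-9*sin(h)^2 + 5*sin(h) + 2)^2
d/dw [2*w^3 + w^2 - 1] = 2*w*(3*w + 1)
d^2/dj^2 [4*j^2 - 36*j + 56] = 8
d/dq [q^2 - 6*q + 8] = 2*q - 6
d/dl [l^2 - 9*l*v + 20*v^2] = 2*l - 9*v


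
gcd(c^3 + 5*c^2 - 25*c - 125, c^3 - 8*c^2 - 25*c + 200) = c^2 - 25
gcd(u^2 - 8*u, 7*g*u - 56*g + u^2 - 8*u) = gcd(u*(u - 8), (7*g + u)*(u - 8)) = u - 8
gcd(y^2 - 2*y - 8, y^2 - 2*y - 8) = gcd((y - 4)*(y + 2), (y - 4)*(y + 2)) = y^2 - 2*y - 8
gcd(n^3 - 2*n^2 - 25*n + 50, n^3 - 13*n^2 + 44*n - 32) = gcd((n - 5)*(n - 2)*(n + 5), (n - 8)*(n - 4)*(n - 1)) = 1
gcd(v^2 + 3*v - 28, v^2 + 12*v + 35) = v + 7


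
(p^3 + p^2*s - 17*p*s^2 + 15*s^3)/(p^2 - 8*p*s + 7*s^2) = (p^2 + 2*p*s - 15*s^2)/(p - 7*s)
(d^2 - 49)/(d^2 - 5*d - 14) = (d + 7)/(d + 2)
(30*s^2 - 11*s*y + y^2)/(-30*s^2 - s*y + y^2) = (-5*s + y)/(5*s + y)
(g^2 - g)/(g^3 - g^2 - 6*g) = (1 - g)/(-g^2 + g + 6)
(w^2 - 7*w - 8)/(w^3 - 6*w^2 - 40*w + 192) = (w + 1)/(w^2 + 2*w - 24)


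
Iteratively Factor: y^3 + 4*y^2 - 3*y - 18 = (y + 3)*(y^2 + y - 6) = (y - 2)*(y + 3)*(y + 3)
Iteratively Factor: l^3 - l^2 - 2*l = (l - 2)*(l^2 + l) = l*(l - 2)*(l + 1)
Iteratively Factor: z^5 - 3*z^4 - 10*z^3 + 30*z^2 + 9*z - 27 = (z - 3)*(z^4 - 10*z^2 + 9) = (z - 3)*(z + 3)*(z^3 - 3*z^2 - z + 3) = (z - 3)^2*(z + 3)*(z^2 - 1) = (z - 3)^2*(z - 1)*(z + 3)*(z + 1)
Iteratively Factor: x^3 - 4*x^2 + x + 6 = (x + 1)*(x^2 - 5*x + 6) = (x - 3)*(x + 1)*(x - 2)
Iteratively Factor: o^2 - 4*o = (o)*(o - 4)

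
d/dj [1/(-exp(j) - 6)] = exp(j)/(exp(j) + 6)^2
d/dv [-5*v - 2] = -5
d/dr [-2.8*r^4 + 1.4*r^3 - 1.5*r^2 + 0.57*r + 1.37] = -11.2*r^3 + 4.2*r^2 - 3.0*r + 0.57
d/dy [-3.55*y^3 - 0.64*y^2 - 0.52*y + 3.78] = -10.65*y^2 - 1.28*y - 0.52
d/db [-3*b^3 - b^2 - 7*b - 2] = -9*b^2 - 2*b - 7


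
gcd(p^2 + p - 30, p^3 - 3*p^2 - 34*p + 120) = p^2 + p - 30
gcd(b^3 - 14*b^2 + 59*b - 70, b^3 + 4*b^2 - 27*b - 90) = b - 5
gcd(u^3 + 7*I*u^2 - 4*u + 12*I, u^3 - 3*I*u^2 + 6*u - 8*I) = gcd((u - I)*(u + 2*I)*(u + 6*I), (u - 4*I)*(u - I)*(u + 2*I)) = u^2 + I*u + 2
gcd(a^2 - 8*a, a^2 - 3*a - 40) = a - 8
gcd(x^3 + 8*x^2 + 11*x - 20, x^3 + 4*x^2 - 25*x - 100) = x^2 + 9*x + 20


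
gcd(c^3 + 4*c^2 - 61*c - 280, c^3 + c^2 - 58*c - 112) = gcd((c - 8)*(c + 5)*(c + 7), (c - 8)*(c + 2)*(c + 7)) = c^2 - c - 56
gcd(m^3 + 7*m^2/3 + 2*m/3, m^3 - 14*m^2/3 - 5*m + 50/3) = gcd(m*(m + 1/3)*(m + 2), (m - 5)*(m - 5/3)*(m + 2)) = m + 2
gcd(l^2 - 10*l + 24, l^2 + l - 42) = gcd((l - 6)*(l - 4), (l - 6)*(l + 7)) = l - 6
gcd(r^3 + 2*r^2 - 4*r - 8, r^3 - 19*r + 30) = r - 2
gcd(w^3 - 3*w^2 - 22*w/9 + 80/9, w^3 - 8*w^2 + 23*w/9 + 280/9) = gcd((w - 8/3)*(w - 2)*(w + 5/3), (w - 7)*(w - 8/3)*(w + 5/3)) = w^2 - w - 40/9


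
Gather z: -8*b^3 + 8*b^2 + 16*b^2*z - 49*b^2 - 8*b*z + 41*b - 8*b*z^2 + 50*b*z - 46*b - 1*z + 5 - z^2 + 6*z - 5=-8*b^3 - 41*b^2 - 5*b + z^2*(-8*b - 1) + z*(16*b^2 + 42*b + 5)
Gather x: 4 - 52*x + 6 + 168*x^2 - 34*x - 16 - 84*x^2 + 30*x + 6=84*x^2 - 56*x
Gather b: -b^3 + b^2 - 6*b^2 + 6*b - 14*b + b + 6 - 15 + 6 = -b^3 - 5*b^2 - 7*b - 3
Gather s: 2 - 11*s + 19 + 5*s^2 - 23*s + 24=5*s^2 - 34*s + 45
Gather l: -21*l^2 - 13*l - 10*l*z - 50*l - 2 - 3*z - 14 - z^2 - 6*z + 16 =-21*l^2 + l*(-10*z - 63) - z^2 - 9*z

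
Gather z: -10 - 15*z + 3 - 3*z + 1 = -18*z - 6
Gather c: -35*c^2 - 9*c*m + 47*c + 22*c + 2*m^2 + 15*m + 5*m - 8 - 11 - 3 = -35*c^2 + c*(69 - 9*m) + 2*m^2 + 20*m - 22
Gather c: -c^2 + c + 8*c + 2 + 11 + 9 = -c^2 + 9*c + 22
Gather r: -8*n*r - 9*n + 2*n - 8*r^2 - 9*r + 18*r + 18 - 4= -7*n - 8*r^2 + r*(9 - 8*n) + 14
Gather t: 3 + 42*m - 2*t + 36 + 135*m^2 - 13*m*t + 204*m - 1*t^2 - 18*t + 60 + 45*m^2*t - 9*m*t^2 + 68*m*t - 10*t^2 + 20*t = 135*m^2 + 246*m + t^2*(-9*m - 11) + t*(45*m^2 + 55*m) + 99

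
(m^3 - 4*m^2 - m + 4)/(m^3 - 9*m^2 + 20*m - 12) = (m^2 - 3*m - 4)/(m^2 - 8*m + 12)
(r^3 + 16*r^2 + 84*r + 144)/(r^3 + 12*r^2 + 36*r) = (r + 4)/r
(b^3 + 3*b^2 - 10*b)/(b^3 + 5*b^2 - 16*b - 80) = b*(b - 2)/(b^2 - 16)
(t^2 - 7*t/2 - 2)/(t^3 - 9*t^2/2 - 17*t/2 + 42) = (2*t + 1)/(2*t^2 - t - 21)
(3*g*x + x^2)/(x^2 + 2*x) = (3*g + x)/(x + 2)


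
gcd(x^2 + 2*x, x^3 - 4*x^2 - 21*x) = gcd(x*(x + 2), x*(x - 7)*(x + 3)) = x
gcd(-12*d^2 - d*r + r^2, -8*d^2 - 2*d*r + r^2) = -4*d + r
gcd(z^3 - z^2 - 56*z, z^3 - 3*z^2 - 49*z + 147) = z + 7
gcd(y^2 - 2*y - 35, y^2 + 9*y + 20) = y + 5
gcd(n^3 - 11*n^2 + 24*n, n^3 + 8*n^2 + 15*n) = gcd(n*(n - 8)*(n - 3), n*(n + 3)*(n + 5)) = n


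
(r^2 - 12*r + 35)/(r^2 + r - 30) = (r - 7)/(r + 6)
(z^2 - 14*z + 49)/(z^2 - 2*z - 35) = (z - 7)/(z + 5)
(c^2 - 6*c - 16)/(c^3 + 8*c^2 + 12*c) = (c - 8)/(c*(c + 6))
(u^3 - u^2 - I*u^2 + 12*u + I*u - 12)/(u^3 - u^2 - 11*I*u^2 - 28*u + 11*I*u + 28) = (u + 3*I)/(u - 7*I)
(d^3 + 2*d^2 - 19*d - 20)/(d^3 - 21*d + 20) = (d + 1)/(d - 1)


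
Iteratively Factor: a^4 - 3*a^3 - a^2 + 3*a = (a)*(a^3 - 3*a^2 - a + 3) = a*(a - 3)*(a^2 - 1) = a*(a - 3)*(a - 1)*(a + 1)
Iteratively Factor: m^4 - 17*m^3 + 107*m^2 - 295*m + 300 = (m - 4)*(m^3 - 13*m^2 + 55*m - 75) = (m - 5)*(m - 4)*(m^2 - 8*m + 15) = (m - 5)*(m - 4)*(m - 3)*(m - 5)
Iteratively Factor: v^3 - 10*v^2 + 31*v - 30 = (v - 5)*(v^2 - 5*v + 6) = (v - 5)*(v - 2)*(v - 3)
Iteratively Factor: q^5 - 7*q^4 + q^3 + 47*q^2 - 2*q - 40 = (q - 1)*(q^4 - 6*q^3 - 5*q^2 + 42*q + 40) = (q - 1)*(q + 1)*(q^3 - 7*q^2 + 2*q + 40) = (q - 5)*(q - 1)*(q + 1)*(q^2 - 2*q - 8) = (q - 5)*(q - 4)*(q - 1)*(q + 1)*(q + 2)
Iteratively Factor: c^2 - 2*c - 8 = (c + 2)*(c - 4)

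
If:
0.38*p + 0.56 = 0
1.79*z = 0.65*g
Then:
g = 2.75384615384615*z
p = -1.47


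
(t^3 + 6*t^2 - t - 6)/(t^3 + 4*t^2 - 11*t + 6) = (t + 1)/(t - 1)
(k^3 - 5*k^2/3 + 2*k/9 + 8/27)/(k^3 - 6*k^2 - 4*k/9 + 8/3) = (9*k^2 - 9*k - 4)/(3*(3*k^2 - 16*k - 12))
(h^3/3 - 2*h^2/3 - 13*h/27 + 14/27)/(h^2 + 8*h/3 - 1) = (9*h^3 - 18*h^2 - 13*h + 14)/(9*(3*h^2 + 8*h - 3))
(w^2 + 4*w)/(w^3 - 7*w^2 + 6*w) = (w + 4)/(w^2 - 7*w + 6)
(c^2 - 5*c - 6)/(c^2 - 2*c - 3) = (c - 6)/(c - 3)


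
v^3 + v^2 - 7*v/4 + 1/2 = (v - 1/2)^2*(v + 2)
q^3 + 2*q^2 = q^2*(q + 2)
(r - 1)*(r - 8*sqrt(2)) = r^2 - 8*sqrt(2)*r - r + 8*sqrt(2)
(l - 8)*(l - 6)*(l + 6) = l^3 - 8*l^2 - 36*l + 288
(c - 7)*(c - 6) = c^2 - 13*c + 42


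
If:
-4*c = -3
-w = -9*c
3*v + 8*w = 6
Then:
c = 3/4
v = -16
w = 27/4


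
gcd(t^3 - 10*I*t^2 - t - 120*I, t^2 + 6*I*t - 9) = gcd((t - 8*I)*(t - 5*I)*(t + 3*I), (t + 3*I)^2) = t + 3*I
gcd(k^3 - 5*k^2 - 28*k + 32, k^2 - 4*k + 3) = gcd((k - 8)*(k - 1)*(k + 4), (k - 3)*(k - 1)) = k - 1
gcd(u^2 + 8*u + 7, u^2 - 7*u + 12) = 1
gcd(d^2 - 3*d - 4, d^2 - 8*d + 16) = d - 4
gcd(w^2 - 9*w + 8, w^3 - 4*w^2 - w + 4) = w - 1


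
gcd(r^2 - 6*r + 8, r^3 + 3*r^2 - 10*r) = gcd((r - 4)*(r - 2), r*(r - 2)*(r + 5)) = r - 2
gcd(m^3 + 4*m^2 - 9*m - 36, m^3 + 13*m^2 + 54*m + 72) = m^2 + 7*m + 12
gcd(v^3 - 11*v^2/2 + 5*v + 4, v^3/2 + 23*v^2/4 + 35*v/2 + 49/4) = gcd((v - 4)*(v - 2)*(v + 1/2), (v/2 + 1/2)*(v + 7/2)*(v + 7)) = 1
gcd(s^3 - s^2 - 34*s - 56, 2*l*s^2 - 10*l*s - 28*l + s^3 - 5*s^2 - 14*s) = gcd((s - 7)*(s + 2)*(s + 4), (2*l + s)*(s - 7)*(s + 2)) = s^2 - 5*s - 14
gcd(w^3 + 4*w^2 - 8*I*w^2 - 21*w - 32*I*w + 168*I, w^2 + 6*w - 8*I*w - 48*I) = w - 8*I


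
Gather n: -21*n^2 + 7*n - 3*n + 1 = -21*n^2 + 4*n + 1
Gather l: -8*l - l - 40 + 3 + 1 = -9*l - 36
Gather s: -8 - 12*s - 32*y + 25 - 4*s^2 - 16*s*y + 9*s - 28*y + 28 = -4*s^2 + s*(-16*y - 3) - 60*y + 45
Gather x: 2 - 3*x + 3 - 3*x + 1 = 6 - 6*x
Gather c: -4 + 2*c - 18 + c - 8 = 3*c - 30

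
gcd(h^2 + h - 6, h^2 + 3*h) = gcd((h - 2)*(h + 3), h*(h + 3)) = h + 3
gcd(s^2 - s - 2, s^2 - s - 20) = 1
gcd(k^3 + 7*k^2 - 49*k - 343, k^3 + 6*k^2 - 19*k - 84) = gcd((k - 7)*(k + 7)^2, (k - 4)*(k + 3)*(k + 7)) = k + 7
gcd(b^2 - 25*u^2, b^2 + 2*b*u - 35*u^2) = -b + 5*u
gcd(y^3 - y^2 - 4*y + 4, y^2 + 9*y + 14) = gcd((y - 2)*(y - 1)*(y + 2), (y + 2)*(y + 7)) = y + 2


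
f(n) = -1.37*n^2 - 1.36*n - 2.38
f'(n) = -2.74*n - 1.36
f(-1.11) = -2.56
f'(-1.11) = 1.68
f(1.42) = -7.07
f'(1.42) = -5.25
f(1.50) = -7.50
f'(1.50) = -5.47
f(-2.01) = -5.18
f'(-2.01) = 4.15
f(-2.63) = -8.28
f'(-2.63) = 5.85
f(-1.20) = -2.72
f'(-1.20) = 1.93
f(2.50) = -14.34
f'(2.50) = -8.21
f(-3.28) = -12.66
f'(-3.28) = 7.63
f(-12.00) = -183.34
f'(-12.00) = 31.52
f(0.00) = -2.38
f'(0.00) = -1.36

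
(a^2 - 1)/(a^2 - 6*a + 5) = (a + 1)/(a - 5)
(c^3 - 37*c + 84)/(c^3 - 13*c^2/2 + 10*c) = 2*(c^2 + 4*c - 21)/(c*(2*c - 5))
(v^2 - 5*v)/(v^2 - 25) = v/(v + 5)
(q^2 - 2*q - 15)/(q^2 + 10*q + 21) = (q - 5)/(q + 7)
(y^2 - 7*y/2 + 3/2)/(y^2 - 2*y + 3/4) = 2*(y - 3)/(2*y - 3)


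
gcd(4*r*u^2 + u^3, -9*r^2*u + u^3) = u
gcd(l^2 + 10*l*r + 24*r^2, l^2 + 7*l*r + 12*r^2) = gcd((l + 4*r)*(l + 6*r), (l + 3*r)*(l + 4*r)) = l + 4*r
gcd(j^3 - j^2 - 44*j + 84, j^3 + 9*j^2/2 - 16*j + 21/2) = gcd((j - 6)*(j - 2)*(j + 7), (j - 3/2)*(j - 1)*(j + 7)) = j + 7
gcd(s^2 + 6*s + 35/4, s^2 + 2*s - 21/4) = s + 7/2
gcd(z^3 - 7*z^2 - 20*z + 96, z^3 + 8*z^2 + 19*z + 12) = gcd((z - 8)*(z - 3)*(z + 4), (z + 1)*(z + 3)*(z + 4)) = z + 4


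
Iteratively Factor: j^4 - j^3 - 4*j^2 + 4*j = (j - 1)*(j^3 - 4*j) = (j - 1)*(j + 2)*(j^2 - 2*j) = j*(j - 1)*(j + 2)*(j - 2)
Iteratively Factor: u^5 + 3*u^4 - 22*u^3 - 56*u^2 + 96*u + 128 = (u - 4)*(u^4 + 7*u^3 + 6*u^2 - 32*u - 32) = (u - 4)*(u + 4)*(u^3 + 3*u^2 - 6*u - 8) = (u - 4)*(u + 1)*(u + 4)*(u^2 + 2*u - 8) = (u - 4)*(u - 2)*(u + 1)*(u + 4)*(u + 4)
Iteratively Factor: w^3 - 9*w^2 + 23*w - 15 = (w - 3)*(w^2 - 6*w + 5) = (w - 3)*(w - 1)*(w - 5)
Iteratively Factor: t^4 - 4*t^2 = (t + 2)*(t^3 - 2*t^2) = t*(t + 2)*(t^2 - 2*t) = t^2*(t + 2)*(t - 2)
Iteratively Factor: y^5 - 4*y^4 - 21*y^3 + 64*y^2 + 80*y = (y + 1)*(y^4 - 5*y^3 - 16*y^2 + 80*y) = y*(y + 1)*(y^3 - 5*y^2 - 16*y + 80) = y*(y + 1)*(y + 4)*(y^2 - 9*y + 20) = y*(y - 5)*(y + 1)*(y + 4)*(y - 4)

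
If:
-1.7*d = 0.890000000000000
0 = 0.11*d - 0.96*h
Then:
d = -0.52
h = -0.06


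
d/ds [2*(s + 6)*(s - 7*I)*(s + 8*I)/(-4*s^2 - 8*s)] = (-s^4 - 4*s^3 + 4*s^2*(11 + I) + 672*s + 672)/(2*s^2*(s^2 + 4*s + 4))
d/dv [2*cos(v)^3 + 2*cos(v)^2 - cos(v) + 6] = (-6*cos(v)^2 - 4*cos(v) + 1)*sin(v)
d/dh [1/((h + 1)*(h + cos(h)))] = (-h + (h + 1)*(sin(h) - 1) - cos(h))/((h + 1)^2*(h + cos(h))^2)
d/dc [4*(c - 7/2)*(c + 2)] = 8*c - 6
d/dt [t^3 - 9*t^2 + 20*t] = 3*t^2 - 18*t + 20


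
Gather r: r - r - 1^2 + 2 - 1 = 0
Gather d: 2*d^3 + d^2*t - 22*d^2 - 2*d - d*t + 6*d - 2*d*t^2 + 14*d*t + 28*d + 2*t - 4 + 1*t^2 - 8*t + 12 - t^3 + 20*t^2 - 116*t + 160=2*d^3 + d^2*(t - 22) + d*(-2*t^2 + 13*t + 32) - t^3 + 21*t^2 - 122*t + 168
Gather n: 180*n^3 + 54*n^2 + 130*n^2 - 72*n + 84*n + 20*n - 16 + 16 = 180*n^3 + 184*n^2 + 32*n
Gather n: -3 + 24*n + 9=24*n + 6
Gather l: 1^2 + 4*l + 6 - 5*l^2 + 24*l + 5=-5*l^2 + 28*l + 12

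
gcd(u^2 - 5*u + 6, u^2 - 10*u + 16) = u - 2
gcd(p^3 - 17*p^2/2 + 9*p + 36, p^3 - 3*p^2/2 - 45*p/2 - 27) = p^2 - 9*p/2 - 9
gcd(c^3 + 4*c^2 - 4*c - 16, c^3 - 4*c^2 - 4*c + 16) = c^2 - 4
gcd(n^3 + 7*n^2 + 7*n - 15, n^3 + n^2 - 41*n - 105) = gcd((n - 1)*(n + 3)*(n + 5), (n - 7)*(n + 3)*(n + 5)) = n^2 + 8*n + 15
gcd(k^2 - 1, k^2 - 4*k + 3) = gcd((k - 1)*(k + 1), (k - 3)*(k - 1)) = k - 1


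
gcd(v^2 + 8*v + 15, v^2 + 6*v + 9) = v + 3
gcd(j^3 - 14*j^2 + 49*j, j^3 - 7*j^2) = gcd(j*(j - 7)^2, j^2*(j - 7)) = j^2 - 7*j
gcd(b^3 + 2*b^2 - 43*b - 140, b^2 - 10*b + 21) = b - 7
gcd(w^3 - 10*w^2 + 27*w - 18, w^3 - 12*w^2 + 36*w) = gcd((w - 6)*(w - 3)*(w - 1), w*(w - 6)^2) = w - 6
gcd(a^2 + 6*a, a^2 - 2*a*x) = a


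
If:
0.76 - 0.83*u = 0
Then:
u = 0.92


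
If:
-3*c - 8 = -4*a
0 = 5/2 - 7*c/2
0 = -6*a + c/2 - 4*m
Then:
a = 71/28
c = 5/7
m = -26/7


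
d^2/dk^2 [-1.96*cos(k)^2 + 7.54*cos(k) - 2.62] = -7.54*cos(k) + 3.92*cos(2*k)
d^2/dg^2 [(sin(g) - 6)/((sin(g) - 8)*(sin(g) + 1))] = (-sin(g)^4 + 18*sin(g)^3 - 190*sin(g)^2 + 696*sin(g) - 796)/((sin(g) - 8)^3*(sin(g) + 1)^2)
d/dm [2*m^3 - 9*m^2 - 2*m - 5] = 6*m^2 - 18*m - 2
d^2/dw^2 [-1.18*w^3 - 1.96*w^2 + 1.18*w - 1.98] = -7.08*w - 3.92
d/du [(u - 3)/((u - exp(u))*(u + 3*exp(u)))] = (-(1 - exp(u))*(u - 3)*(u + 3*exp(u)) - (u - 3)*(u - exp(u))*(3*exp(u) + 1) + (u - exp(u))*(u + 3*exp(u)))/((u - exp(u))^2*(u + 3*exp(u))^2)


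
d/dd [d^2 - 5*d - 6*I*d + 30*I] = 2*d - 5 - 6*I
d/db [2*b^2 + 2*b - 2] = 4*b + 2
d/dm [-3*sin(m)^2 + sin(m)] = (1 - 6*sin(m))*cos(m)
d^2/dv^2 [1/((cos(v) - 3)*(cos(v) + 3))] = 2*(-2*sin(v)^4 + 19*sin(v)^2 - 8)/((cos(v) - 3)^3*(cos(v) + 3)^3)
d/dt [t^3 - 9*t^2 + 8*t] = 3*t^2 - 18*t + 8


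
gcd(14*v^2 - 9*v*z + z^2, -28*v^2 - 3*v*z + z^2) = -7*v + z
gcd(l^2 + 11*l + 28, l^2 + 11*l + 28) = l^2 + 11*l + 28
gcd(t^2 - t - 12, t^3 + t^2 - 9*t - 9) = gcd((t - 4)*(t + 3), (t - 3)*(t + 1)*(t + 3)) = t + 3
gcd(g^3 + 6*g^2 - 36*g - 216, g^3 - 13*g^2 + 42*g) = g - 6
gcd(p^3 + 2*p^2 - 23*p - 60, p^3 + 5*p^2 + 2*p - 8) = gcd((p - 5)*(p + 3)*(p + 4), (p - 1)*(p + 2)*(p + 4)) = p + 4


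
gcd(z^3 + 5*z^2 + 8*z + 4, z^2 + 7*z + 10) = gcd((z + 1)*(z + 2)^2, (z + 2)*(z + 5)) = z + 2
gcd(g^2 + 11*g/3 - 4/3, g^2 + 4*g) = g + 4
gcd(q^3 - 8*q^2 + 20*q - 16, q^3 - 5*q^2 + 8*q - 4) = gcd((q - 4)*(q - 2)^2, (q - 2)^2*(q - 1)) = q^2 - 4*q + 4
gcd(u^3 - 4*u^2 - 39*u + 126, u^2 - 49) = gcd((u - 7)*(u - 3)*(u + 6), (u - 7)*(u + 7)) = u - 7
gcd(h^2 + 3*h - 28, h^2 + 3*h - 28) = h^2 + 3*h - 28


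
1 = 1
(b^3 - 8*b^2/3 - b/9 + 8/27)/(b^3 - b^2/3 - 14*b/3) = (-27*b^3 + 72*b^2 + 3*b - 8)/(9*b*(-3*b^2 + b + 14))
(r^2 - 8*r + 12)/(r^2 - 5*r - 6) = (r - 2)/(r + 1)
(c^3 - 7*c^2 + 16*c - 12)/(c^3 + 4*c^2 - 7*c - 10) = (c^2 - 5*c + 6)/(c^2 + 6*c + 5)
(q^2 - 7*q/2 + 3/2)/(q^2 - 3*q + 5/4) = 2*(q - 3)/(2*q - 5)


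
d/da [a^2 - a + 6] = 2*a - 1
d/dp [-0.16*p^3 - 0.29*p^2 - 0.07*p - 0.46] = -0.48*p^2 - 0.58*p - 0.07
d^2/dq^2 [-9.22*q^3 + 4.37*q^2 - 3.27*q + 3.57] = 8.74 - 55.32*q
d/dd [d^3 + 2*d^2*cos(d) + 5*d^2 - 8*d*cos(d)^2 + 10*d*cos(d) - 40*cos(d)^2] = -2*d^2*sin(d) + 3*d^2 - 10*d*sin(d) + 8*d*sin(2*d) + 4*d*cos(d) + 10*d + 40*sin(2*d) - 8*cos(d)^2 + 10*cos(d)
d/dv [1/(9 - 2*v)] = 2/(2*v - 9)^2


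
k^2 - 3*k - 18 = (k - 6)*(k + 3)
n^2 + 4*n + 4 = (n + 2)^2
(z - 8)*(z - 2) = z^2 - 10*z + 16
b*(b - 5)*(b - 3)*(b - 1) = b^4 - 9*b^3 + 23*b^2 - 15*b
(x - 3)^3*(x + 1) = x^4 - 8*x^3 + 18*x^2 - 27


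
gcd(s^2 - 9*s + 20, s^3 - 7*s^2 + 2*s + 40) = s^2 - 9*s + 20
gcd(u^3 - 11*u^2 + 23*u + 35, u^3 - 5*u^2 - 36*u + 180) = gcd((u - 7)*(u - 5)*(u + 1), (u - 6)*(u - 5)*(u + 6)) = u - 5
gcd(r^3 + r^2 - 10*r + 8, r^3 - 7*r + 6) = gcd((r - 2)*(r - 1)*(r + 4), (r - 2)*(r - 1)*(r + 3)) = r^2 - 3*r + 2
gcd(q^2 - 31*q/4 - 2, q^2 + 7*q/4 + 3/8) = q + 1/4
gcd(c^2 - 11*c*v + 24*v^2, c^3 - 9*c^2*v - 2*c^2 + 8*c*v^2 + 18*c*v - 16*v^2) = -c + 8*v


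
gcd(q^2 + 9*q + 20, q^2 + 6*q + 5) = q + 5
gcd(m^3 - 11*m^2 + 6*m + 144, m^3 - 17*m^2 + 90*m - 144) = m^2 - 14*m + 48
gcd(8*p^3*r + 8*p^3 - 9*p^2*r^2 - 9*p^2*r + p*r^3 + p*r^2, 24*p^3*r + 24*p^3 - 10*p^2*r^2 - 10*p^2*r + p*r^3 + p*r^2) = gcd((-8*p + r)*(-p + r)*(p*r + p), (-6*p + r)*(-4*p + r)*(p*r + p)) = p*r + p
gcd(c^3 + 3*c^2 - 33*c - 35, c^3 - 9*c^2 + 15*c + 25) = c^2 - 4*c - 5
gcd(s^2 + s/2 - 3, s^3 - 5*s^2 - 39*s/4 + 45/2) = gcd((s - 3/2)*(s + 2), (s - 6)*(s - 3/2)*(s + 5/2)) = s - 3/2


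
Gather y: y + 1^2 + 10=y + 11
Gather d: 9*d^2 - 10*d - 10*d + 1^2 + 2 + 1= 9*d^2 - 20*d + 4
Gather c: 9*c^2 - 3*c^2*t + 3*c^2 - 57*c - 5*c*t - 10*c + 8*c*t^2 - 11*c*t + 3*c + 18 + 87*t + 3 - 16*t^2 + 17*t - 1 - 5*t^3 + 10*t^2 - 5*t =c^2*(12 - 3*t) + c*(8*t^2 - 16*t - 64) - 5*t^3 - 6*t^2 + 99*t + 20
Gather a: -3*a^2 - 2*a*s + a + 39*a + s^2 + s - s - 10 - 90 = -3*a^2 + a*(40 - 2*s) + s^2 - 100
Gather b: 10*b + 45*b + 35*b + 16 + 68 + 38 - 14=90*b + 108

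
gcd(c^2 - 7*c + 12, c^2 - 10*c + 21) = c - 3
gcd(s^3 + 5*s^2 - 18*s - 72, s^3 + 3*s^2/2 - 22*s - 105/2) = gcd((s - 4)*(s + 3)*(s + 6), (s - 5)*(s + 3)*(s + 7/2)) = s + 3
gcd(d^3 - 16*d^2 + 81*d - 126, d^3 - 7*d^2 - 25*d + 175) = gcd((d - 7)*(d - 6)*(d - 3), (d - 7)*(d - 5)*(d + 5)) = d - 7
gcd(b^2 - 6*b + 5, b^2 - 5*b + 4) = b - 1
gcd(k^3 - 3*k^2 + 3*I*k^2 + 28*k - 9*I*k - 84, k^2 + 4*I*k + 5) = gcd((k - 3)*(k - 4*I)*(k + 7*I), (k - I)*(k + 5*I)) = 1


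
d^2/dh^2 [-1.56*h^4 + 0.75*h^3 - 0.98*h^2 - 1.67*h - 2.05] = -18.72*h^2 + 4.5*h - 1.96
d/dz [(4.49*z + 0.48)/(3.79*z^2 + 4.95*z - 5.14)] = (17.0171*z^2 + 22.2255*z - (4.49*z + 0.48)*(7.58*z + 4.95) - 23.0786)/(3.79*z^2 + 4.95*z - 5.14)^2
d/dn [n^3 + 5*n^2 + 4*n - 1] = 3*n^2 + 10*n + 4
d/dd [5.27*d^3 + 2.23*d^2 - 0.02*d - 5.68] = 15.81*d^2 + 4.46*d - 0.02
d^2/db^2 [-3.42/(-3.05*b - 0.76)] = 63.6291/(3.05*b + 0.76)^3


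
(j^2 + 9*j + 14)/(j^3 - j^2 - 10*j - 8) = (j + 7)/(j^2 - 3*j - 4)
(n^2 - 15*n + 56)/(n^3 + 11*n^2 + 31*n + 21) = (n^2 - 15*n + 56)/(n^3 + 11*n^2 + 31*n + 21)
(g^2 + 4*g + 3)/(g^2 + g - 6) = (g + 1)/(g - 2)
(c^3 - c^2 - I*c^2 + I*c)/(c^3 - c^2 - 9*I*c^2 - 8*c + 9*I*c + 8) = c/(c - 8*I)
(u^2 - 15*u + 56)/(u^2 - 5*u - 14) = (u - 8)/(u + 2)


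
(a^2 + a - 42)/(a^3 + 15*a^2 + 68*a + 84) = (a - 6)/(a^2 + 8*a + 12)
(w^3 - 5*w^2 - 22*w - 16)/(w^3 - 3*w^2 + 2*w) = (w^3 - 5*w^2 - 22*w - 16)/(w*(w^2 - 3*w + 2))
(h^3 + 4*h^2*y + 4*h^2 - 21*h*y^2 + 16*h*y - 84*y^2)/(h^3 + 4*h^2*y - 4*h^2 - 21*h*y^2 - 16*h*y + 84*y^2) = (h + 4)/(h - 4)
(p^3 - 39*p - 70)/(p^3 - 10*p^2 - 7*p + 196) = (p^2 + 7*p + 10)/(p^2 - 3*p - 28)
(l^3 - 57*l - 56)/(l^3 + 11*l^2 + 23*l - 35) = (l^2 - 7*l - 8)/(l^2 + 4*l - 5)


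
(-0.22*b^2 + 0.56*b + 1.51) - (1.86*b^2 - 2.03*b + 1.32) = -2.08*b^2 + 2.59*b + 0.19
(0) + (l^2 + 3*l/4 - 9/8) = l^2 + 3*l/4 - 9/8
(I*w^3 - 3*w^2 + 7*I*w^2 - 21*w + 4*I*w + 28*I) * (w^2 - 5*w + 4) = I*w^5 - 3*w^4 + 2*I*w^4 - 6*w^3 - 27*I*w^3 + 93*w^2 + 36*I*w^2 - 84*w - 124*I*w + 112*I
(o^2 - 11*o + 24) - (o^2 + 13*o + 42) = -24*o - 18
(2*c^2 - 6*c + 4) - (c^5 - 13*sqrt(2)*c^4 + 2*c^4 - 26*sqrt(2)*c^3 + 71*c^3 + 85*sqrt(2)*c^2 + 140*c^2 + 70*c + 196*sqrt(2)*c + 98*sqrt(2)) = -c^5 - 2*c^4 + 13*sqrt(2)*c^4 - 71*c^3 + 26*sqrt(2)*c^3 - 138*c^2 - 85*sqrt(2)*c^2 - 196*sqrt(2)*c - 76*c - 98*sqrt(2) + 4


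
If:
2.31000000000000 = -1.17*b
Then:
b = -1.97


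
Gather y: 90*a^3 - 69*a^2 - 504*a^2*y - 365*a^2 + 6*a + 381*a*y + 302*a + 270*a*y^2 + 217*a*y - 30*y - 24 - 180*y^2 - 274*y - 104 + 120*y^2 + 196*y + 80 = 90*a^3 - 434*a^2 + 308*a + y^2*(270*a - 60) + y*(-504*a^2 + 598*a - 108) - 48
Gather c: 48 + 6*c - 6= 6*c + 42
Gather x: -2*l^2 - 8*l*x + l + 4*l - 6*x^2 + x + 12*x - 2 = -2*l^2 + 5*l - 6*x^2 + x*(13 - 8*l) - 2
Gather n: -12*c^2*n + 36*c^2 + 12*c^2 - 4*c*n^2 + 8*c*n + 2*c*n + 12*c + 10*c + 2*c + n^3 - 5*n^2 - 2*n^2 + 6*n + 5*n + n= 48*c^2 + 24*c + n^3 + n^2*(-4*c - 7) + n*(-12*c^2 + 10*c + 12)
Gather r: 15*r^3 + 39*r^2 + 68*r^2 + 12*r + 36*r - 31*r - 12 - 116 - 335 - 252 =15*r^3 + 107*r^2 + 17*r - 715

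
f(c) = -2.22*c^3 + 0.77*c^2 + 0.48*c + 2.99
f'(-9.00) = -552.84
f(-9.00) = 1679.42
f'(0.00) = 0.48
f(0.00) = 2.99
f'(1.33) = -9.25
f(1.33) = -0.23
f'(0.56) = -0.75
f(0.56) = 3.11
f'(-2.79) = -55.66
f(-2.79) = 55.86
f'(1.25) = -8.00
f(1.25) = 0.46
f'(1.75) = -17.22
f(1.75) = -5.71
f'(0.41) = -0.01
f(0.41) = 3.16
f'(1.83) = -19.01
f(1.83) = -7.16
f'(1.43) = -10.94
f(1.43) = -1.24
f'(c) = -6.66*c^2 + 1.54*c + 0.48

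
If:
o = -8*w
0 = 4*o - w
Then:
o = 0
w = 0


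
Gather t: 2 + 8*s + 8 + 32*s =40*s + 10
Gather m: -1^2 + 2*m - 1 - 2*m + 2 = 0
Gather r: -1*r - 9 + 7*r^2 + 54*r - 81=7*r^2 + 53*r - 90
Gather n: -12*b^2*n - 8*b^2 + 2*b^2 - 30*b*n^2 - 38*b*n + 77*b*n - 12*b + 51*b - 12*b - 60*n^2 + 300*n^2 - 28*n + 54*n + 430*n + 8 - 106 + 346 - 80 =-6*b^2 + 27*b + n^2*(240 - 30*b) + n*(-12*b^2 + 39*b + 456) + 168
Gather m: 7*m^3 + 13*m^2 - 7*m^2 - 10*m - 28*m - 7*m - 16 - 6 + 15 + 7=7*m^3 + 6*m^2 - 45*m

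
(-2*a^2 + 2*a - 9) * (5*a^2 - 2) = -10*a^4 + 10*a^3 - 41*a^2 - 4*a + 18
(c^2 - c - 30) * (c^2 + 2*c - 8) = c^4 + c^3 - 40*c^2 - 52*c + 240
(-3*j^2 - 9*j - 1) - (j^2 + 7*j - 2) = -4*j^2 - 16*j + 1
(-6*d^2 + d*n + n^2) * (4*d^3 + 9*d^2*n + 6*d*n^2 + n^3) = -24*d^5 - 50*d^4*n - 23*d^3*n^2 + 9*d^2*n^3 + 7*d*n^4 + n^5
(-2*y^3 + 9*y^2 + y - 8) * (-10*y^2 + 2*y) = 20*y^5 - 94*y^4 + 8*y^3 + 82*y^2 - 16*y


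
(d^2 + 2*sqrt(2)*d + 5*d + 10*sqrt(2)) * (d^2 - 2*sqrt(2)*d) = d^4 + 5*d^3 - 8*d^2 - 40*d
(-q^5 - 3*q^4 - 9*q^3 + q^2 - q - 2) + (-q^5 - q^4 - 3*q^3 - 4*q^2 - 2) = -2*q^5 - 4*q^4 - 12*q^3 - 3*q^2 - q - 4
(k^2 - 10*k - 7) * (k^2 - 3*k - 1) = k^4 - 13*k^3 + 22*k^2 + 31*k + 7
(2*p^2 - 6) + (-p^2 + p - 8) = p^2 + p - 14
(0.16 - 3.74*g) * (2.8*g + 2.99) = -10.472*g^2 - 10.7346*g + 0.4784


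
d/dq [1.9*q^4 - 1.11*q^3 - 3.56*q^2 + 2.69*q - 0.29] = 7.6*q^3 - 3.33*q^2 - 7.12*q + 2.69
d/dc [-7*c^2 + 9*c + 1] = 9 - 14*c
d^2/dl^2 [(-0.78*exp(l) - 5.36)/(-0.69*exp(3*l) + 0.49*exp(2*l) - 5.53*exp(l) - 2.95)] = (1.485432*exp(6*l) + 22.17591*exp(5*l) - 31.652082*exp(4*l) + 27.525644*exp(3*l) - 134.999556*exp(2*l) + 182.180614*exp(l) - 80.65241)*exp(l)/(0.328509*exp(9*l) - 0.699867*exp(8*l) + 8.395506*exp(7*l) - 7.122322*exp(6*l) + 61.301352*exp(5*l) + 24.708852*exp(4*l) + 139.164862*exp(3*l) + 257.84829*exp(2*l) + 144.374475*exp(l) + 25.672375)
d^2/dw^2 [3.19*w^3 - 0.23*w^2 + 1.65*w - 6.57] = 19.14*w - 0.46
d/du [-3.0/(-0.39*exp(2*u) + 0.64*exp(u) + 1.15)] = (1.92 - 2.34*exp(u))*exp(u)/(-0.39*exp(2*u) + 0.64*exp(u) + 1.15)^2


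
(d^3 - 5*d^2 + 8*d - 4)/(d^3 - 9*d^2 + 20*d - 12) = (d - 2)/(d - 6)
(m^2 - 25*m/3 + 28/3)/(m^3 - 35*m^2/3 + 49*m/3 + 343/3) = (3*m - 4)/(3*m^2 - 14*m - 49)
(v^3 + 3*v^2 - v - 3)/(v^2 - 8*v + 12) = (v^3 + 3*v^2 - v - 3)/(v^2 - 8*v + 12)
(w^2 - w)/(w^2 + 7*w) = (w - 1)/(w + 7)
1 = 1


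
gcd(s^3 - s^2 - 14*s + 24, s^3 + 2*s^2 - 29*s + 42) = s^2 - 5*s + 6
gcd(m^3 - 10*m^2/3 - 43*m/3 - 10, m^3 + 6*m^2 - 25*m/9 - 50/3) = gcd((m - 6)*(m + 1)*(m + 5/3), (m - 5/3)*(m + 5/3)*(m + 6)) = m + 5/3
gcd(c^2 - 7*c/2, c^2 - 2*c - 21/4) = c - 7/2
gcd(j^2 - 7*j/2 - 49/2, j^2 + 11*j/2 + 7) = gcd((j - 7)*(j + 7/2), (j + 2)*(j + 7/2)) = j + 7/2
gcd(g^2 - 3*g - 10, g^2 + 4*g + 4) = g + 2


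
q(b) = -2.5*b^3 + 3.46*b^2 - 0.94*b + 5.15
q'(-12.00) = -1163.98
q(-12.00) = 4834.67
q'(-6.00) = -312.46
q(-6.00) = 675.35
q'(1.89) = -14.65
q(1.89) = -1.15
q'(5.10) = -160.72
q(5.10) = -241.28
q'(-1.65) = -32.78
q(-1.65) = 27.35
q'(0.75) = 0.03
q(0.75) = 5.34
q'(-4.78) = -205.38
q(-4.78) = 361.74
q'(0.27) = 0.38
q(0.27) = 5.10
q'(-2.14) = -50.10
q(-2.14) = 47.51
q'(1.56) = -8.40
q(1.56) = 2.61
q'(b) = -7.5*b^2 + 6.92*b - 0.94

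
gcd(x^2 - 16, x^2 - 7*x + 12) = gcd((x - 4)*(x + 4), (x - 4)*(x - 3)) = x - 4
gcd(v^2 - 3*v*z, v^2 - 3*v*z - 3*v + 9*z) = -v + 3*z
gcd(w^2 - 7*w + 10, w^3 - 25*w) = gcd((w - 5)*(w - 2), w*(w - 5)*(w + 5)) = w - 5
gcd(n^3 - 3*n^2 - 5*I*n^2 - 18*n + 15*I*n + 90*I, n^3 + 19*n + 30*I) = n - 5*I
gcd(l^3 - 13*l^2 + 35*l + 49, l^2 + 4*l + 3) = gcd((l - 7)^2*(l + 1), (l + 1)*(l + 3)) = l + 1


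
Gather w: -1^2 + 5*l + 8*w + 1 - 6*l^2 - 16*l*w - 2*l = -6*l^2 + 3*l + w*(8 - 16*l)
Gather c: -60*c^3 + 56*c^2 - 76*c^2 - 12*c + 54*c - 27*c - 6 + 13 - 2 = -60*c^3 - 20*c^2 + 15*c + 5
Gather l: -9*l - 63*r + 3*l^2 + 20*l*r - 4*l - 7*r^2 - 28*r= 3*l^2 + l*(20*r - 13) - 7*r^2 - 91*r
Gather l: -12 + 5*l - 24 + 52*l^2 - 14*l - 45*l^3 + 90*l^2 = -45*l^3 + 142*l^2 - 9*l - 36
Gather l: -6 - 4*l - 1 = -4*l - 7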